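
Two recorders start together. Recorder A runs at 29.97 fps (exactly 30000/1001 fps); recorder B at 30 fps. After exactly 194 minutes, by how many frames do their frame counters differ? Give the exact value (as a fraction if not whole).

194 min = 11640 s.
A emits 30000/1001 × 11640 = 349200000/1001 frames; B emits 30 × 11640 = 349200.
Difference = 349200/1001 frames (≈ 348.8511); B is ahead of A.

349200/1001 frames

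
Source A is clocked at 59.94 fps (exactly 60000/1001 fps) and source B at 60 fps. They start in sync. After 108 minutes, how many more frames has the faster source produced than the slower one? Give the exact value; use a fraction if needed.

388800/1001 frames

108 min = 6480 s.
A emits 60000/1001 × 6480 = 388800000/1001 frames; B emits 60 × 6480 = 388800.
Difference = 388800/1001 frames (≈ 388.4116); B is ahead of A.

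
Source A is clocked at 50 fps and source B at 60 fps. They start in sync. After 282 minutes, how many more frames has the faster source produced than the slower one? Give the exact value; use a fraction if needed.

169200 frames

282 min = 16920 s.
A emits 50 × 16920 = 846000 frames; B emits 60 × 16920 = 1015200.
Difference = 169200 frames; B is ahead of A.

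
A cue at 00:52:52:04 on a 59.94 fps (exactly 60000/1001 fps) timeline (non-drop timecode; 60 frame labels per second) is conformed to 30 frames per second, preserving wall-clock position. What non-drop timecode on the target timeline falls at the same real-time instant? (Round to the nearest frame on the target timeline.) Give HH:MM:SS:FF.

Source frame index: (0×3600 + 52×60 + 52) × 60 + 4 = 190324.
Real time: 190324 / (60000/1001) = 47628581/15000 s.
Target frame: (47628581/15000) × (30) = 47628581/500 ≈ 95257.162 → 95257.
At 30 labels/s: frame 95257 → 00:52:55:07.

00:52:55:07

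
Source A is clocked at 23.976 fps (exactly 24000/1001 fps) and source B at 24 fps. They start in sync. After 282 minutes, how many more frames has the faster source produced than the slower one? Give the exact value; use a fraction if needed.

282 min = 16920 s.
A emits 24000/1001 × 16920 = 406080000/1001 frames; B emits 24 × 16920 = 406080.
Difference = 406080/1001 frames (≈ 405.6743); B is ahead of A.

406080/1001 frames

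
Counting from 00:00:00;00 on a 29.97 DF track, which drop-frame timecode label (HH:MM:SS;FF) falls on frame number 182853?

Each 10-minute DF block holds 10 × 60 × 30 − 9 × 2 = 17982 frames. 182853 ÷ 17982 → 10 full blocks, remainder 3033.
Within the partial block the first minute is 1800 frames and each further minute 1798, so 1 further minute boundary passed. Total skipped labels = 18 × 10 + 2 × 1 = 182.
Non-drop label index = 182853 + 182 = 183035; at 30 labels/s that is 01:41:41:05, i.e. DF 01:41:41;05.

01:41:41;05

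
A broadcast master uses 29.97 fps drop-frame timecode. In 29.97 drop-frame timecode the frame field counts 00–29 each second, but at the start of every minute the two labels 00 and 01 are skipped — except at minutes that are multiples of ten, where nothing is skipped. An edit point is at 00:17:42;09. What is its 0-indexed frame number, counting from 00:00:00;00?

Complete 10-minute blocks: 1, each 17982 frames → 17982.
Remaining 7 whole minutes in the current block: 1800 + 6 × 1798 = 12588 frames.
Within the current minute: 42 × 30 + 9 − 2 = 1267 (labels ;00/;01 skipped at this minute). Total = 17982 + 12588 + 1267 = 31837.

31837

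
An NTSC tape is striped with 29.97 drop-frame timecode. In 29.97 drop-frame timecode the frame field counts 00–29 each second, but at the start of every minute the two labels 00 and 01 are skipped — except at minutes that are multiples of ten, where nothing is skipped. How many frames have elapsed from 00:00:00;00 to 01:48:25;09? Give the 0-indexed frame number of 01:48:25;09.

194963

Complete 10-minute blocks: 10, each 17982 frames → 179820.
Remaining 8 whole minutes in the current block: 1800 + 7 × 1798 = 14386 frames.
Within the current minute: 25 × 30 + 9 − 2 = 757 (labels ;00/;01 skipped at this minute). Total = 179820 + 14386 + 757 = 194963.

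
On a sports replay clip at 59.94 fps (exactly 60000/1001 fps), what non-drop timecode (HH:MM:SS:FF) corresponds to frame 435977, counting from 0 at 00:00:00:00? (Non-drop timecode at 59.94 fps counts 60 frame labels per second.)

02:01:06:17

435977 ÷ 60 = 7266 full seconds, remainder 17 frames.
7266 s = 2 h 1 min 6 s.
Timecode: 02:01:06:17.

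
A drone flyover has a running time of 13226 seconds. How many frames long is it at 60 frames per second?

Frames = 13226 × 60 = 793560.

793560 frames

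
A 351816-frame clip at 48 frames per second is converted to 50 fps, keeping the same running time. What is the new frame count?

Target frames = source frames × (target rate / source rate) = 351816 × (50)/(48) = 351816 × 25/24 = 366475.

366475 frames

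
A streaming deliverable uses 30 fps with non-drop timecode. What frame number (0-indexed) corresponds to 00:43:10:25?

Total seconds to the label: (0 × 3600 + 43 × 60 + 10) = 2590.
Frame index = 2590 × 30 + 25 = 77725.

77725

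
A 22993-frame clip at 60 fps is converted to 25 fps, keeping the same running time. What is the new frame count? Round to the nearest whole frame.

9580 frames

Frames at target rate = 22993 × (25) / (60) = 114965/12 ≈ 9580.417.
Nearest whole frame: 9580.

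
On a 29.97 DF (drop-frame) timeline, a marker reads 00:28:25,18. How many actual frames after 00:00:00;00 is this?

51116

As if non-drop at 30 labels/s: (0 × 3600 + 28 × 60 + 25) × 30 + 18 = 51168.
Minute boundaries passed: 28; those not divisible by 10: 28 − 2 = 26; dropped labels = 2 × 26 = 52.
Actual frame index = 51168 − 52 = 51116.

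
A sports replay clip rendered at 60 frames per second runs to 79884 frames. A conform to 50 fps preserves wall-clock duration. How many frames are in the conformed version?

Target frames = source frames × (target rate / source rate) = 79884 × (50)/(60) = 79884 × 5/6 = 66570.

66570 frames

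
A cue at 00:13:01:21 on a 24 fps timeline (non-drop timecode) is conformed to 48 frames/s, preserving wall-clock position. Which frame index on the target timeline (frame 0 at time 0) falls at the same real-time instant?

frame 37530

Source frame index: (0×3600 + 13×60 + 1) × 24 + 21 = 18765.
Real time: 18765 / (24) = 6255/8 s.
Target frame: (6255/8) × (48) = 37530.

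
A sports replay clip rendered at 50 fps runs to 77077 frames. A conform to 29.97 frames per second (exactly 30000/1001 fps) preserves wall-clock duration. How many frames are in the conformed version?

Target frames = source frames × (target rate / source rate) = 77077 × (30000/1001)/(50) = 77077 × 600/1001 = 46200.

46200 frames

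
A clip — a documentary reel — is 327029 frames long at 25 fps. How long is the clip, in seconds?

13081.16 seconds

Running time = 327029 / (25) = 13081.16 s.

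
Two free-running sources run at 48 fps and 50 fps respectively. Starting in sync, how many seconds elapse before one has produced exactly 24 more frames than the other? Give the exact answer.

12 seconds

The gap grows by |50 − 48| = 2 frames per second.
Time for a 24-frame gap: 24 ÷ (2) = 12 s.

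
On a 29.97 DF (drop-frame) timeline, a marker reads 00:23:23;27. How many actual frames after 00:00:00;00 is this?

42075

As if non-drop at 30 labels/s: (0 × 3600 + 23 × 60 + 23) × 30 + 27 = 42117.
Minute boundaries passed: 23; those not divisible by 10: 23 − 2 = 21; dropped labels = 2 × 21 = 42.
Actual frame index = 42117 − 42 = 42075.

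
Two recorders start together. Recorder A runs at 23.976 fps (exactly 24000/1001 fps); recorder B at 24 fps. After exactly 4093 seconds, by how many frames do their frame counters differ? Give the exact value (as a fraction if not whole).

A emits 24000/1001 × 4093 = 98232000/1001 frames; B emits 24 × 4093 = 98232.
Difference = 98232/1001 frames (≈ 98.1339); B is ahead of A.

98232/1001 frames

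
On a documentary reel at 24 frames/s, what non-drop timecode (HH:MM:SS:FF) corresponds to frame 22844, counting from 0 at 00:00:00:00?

22844 ÷ 24 = 951 full seconds, remainder 20 frames.
951 s = 0 h 15 min 51 s.
Timecode: 00:15:51:20.

00:15:51:20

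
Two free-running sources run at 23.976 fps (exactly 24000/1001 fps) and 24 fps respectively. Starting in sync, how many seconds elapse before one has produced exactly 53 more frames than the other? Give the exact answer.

The gap grows by |24 − 24000/1001| = 24/1001 frames per second.
Time for a 53-frame gap: 53 ÷ (24/1001) = 53053/24 s.

53053/24 seconds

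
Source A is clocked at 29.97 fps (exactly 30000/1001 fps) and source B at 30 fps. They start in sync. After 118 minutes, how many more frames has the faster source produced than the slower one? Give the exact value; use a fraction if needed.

118 min = 7080 s.
A emits 30000/1001 × 7080 = 212400000/1001 frames; B emits 30 × 7080 = 212400.
Difference = 212400/1001 frames (≈ 212.1878); B is ahead of A.

212400/1001 frames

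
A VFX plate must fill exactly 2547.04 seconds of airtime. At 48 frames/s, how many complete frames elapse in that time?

122257 frames

Frames = 2547.04 × 48 = 3056448/25 ≈ 122257.9200.
Complete frames: 122257.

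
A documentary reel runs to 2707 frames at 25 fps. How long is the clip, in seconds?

108.28 seconds

Running time = 2707 / (25) = 108.28 s.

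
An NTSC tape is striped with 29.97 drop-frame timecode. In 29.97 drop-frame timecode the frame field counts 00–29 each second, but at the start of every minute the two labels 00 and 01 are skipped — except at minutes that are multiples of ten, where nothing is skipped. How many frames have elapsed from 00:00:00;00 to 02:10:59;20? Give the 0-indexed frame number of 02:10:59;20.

Complete 10-minute blocks: 13, each 17982 frames → 233766.
Remaining 0 whole minutes in the current block: 0 frames.
Within the current minute: 59 × 30 + 20 = 1790. Total = 233766 + 0 + 1790 = 235556.

235556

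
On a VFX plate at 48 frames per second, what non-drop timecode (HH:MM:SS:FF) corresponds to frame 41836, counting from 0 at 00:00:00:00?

41836 ÷ 48 = 871 full seconds, remainder 28 frames.
871 s = 0 h 14 min 31 s.
Timecode: 00:14:31:28.

00:14:31:28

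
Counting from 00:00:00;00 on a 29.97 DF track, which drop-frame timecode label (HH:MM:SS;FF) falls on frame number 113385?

Ten DF minutes hold 17982 frames, so frame 113385 lies in block 6 (frames 107892–125873) with 5493 frames into that block.
The block's first minute is 1800 frames and the rest 1798 each; 5493 frames reaches minute 3, so 6 × 18 + 3 × 2 = 114 labels have been skipped so far.
Adding those back, label number 113385 + 114 = 113499 at 30 labels/s is 3783 s + 9 f = 1 h 3 min 3 s frame 9, i.e. 01:03:03;09.

01:03:03;09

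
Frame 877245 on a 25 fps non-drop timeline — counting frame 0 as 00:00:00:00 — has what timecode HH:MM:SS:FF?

877245 ÷ 25 = 35089 full seconds, remainder 20 frames.
35089 s = 9 h 44 min 49 s.
Timecode: 09:44:49:20.

09:44:49:20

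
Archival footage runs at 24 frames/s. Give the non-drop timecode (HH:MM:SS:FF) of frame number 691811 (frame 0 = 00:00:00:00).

08:00:25:11

691811 ÷ 24 = 28825 full seconds, remainder 11 frames.
28825 s = 8 h 0 min 25 s.
Timecode: 08:00:25:11.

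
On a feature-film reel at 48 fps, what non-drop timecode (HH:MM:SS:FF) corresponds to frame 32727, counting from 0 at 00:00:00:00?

00:11:21:39

32727 ÷ 48 = 681 full seconds, remainder 39 frames.
681 s = 0 h 11 min 21 s.
Timecode: 00:11:21:39.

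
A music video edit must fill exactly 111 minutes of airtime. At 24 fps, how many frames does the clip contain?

111 min = 6660 s.
Frames = 6660 × 24 = 159840.

159840 frames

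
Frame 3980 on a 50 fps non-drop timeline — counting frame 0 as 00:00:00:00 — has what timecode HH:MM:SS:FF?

3980 ÷ 50 = 79 full seconds, remainder 30 frames.
79 s = 0 h 1 min 19 s.
Timecode: 00:01:19:30.

00:01:19:30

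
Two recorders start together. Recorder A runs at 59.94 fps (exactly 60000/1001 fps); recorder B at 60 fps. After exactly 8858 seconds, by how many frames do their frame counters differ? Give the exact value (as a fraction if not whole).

531480/1001 frames

A emits 60000/1001 × 8858 = 531480000/1001 frames; B emits 60 × 8858 = 531480.
Difference = 531480/1001 frames (≈ 530.9491); B is ahead of A.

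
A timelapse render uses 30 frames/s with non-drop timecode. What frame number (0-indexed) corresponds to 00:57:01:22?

Total seconds to the label: (0 × 3600 + 57 × 60 + 1) = 3421.
Frame index = 3421 × 30 + 22 = 102652.

frame 102652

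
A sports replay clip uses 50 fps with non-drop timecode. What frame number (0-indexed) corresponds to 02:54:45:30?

Total seconds to the label: (2 × 3600 + 54 × 60 + 45) = 10485.
Frame index = 10485 × 50 + 30 = 524280.

frame 524280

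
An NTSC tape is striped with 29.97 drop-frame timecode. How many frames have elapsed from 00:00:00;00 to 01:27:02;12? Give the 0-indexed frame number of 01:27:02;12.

156514

As if non-drop at 30 labels/s: (1 × 3600 + 27 × 60 + 2) × 30 + 12 = 156672.
Minute boundaries passed: 87; those not divisible by 10: 87 − 8 = 79; dropped labels = 2 × 79 = 158.
Actual frame index = 156672 − 158 = 156514.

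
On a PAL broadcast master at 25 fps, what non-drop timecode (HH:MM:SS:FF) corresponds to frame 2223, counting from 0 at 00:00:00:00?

2223 ÷ 25 = 88 full seconds, remainder 23 frames.
88 s = 0 h 1 min 28 s.
Timecode: 00:01:28:23.

00:01:28:23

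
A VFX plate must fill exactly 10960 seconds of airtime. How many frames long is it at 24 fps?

263040 frames

Frames = 10960 × 24 = 263040.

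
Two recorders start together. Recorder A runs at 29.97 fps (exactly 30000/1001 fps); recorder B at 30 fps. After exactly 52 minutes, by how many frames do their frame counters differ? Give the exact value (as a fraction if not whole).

52 min = 3120 s.
A emits 30000/1001 × 3120 = 7200000/77 frames; B emits 30 × 3120 = 93600.
Difference = 7200/77 frames (≈ 93.5065); B is ahead of A.

7200/77 frames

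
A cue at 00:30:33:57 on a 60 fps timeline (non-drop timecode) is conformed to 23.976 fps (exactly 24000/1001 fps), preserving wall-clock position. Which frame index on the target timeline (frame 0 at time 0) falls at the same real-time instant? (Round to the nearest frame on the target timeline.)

frame 43971

Source frame index: (0×3600 + 30×60 + 33) × 60 + 57 = 110037.
Real time: 110037 / (60) = 36679/20 s.
Target frame: (36679/20) × (24000/1001) = 44014800/1001 ≈ 43970.829 → 43971.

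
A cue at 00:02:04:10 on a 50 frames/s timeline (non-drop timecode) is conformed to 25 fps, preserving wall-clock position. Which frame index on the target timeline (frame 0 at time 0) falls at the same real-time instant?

frame 3105

Source frame index: (0×3600 + 2×60 + 4) × 50 + 10 = 6210.
Real time: 6210 / (50) = 621/5 s.
Target frame: (621/5) × (25) = 3105.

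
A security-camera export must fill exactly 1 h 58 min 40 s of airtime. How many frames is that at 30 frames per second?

1 h 58 min 40 s = 7120 s.
Frames = 7120 × 30 = 213600.

213600 frames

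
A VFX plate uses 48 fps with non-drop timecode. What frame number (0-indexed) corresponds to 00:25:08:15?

Total seconds to the label: (0 × 3600 + 25 × 60 + 8) = 1508.
Frame index = 1508 × 48 + 15 = 72399.

frame 72399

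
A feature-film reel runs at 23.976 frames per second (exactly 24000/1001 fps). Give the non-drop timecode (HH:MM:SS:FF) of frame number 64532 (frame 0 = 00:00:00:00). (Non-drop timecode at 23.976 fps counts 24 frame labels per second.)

00:44:48:20

64532 ÷ 24 = 2688 full seconds, remainder 20 frames.
2688 s = 0 h 44 min 48 s.
Timecode: 00:44:48:20.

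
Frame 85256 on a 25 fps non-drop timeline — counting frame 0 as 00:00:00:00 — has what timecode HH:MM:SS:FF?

85256 ÷ 25 = 3410 full seconds, remainder 6 frames.
3410 s = 0 h 56 min 50 s.
Timecode: 00:56:50:06.

00:56:50:06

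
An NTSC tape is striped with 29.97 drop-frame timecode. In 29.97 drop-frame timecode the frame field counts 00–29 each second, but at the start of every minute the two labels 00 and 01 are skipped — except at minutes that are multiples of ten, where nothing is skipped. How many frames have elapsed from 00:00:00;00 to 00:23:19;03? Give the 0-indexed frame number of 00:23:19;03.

Complete 10-minute blocks: 2, each 17982 frames → 35964.
Remaining 3 whole minutes in the current block: 1800 + 2 × 1798 = 5396 frames.
Within the current minute: 19 × 30 + 3 − 2 = 571 (labels ;00/;01 skipped at this minute). Total = 35964 + 5396 + 571 = 41931.

41931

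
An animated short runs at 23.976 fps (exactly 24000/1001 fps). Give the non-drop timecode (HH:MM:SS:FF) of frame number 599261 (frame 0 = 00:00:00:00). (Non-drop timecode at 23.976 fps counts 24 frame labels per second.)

06:56:09:05

599261 ÷ 24 = 24969 full seconds, remainder 5 frames.
24969 s = 6 h 56 min 9 s.
Timecode: 06:56:09:05.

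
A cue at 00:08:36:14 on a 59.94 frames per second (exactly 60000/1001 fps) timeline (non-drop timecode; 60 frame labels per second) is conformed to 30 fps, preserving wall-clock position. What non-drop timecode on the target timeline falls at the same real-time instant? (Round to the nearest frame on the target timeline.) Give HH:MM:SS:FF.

00:08:36:22

Source frame index: (0×3600 + 8×60 + 36) × 60 + 14 = 30974.
Real time: 30974 / (60000/1001) = 15502487/30000 s.
Target frame: (15502487/30000) × (30) = 15502487/1000 ≈ 15502.487 → 15502.
At 30 labels/s: frame 15502 → 00:08:36:22.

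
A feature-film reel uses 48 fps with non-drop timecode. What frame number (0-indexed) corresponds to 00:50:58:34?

Total seconds to the label: (0 × 3600 + 50 × 60 + 58) = 3058.
Frame index = 3058 × 48 + 34 = 146818.

frame 146818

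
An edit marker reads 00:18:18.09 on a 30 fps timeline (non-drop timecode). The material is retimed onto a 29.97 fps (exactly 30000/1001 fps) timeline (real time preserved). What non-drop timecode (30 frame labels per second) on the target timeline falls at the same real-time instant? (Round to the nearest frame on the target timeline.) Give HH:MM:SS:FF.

Source frame index: (0×3600 + 18×60 + 18) × 30 + 9 = 32949.
Real time: 32949 / (30) = 10983/10 s.
Target frame: (10983/10) × (30000/1001) = 4707000/143 ≈ 32916.084 → 32916.
At 30 labels/s: frame 32916 → 00:18:17:06.

00:18:17:06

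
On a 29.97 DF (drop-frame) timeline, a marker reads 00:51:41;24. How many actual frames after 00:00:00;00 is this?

As if non-drop at 30 labels/s: (0 × 3600 + 51 × 60 + 41) × 30 + 24 = 93054.
Minute boundaries passed: 51; those not divisible by 10: 51 − 5 = 46; dropped labels = 2 × 46 = 92.
Actual frame index = 93054 − 92 = 92962.

92962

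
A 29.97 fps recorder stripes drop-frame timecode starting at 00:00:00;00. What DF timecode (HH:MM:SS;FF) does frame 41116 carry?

Ten DF minutes hold 17982 frames, so frame 41116 lies in block 2 (frames 35964–53945) with 5152 frames into that block.
The block's first minute is 1800 frames and the rest 1798 each; 5152 frames reaches minute 2, so 2 × 18 + 2 × 2 = 40 labels have been skipped so far.
Adding those back, label number 41116 + 40 = 41156 at 30 labels/s is 1371 s + 26 f = 0 h 22 min 51 s frame 26, i.e. 00:22:51;26.

00:22:51;26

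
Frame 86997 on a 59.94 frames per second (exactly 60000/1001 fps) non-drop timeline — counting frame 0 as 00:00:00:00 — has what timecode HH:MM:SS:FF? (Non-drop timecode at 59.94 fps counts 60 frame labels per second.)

86997 ÷ 60 = 1449 full seconds, remainder 57 frames.
1449 s = 0 h 24 min 9 s.
Timecode: 00:24:09:57.

00:24:09:57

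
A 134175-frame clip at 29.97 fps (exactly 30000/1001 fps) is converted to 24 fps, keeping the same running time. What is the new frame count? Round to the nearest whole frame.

Frames at target rate = 134175 × (24) / (30000/1001) = 5372367/50 ≈ 107447.340.
Nearest whole frame: 107447.

107447 frames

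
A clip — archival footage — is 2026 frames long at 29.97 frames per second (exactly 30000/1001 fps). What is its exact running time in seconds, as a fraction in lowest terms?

1014013/15000 seconds

Running time = 2026 ÷ (30000/1001) = 2026 × 1001/30000 = 1014013/15000 s.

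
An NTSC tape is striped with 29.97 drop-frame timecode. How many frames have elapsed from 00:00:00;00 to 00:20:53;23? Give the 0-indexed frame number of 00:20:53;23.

As if non-drop at 30 labels/s: (0 × 3600 + 20 × 60 + 53) × 30 + 23 = 37613.
Minute boundaries passed: 20; those not divisible by 10: 20 − 2 = 18; dropped labels = 2 × 18 = 36.
Actual frame index = 37613 − 36 = 37577.

37577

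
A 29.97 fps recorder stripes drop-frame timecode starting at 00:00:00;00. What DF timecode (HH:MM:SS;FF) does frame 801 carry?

Ten DF minutes hold 17982 frames, so frame 801 lies in block 0 (frames 0–17981) with 801 frames into that block.
The block's first minute is 1800 frames and the rest 1798 each; 801 frames reaches minute 0, so 0 × 18 + 0 × 2 = 0 labels have been skipped so far.
Adding those back, label number 801 + 0 = 801 at 30 labels/s is 26 s + 21 f = 0 h 0 min 26 s frame 21, i.e. 00:00:26;21.

00:00:26;21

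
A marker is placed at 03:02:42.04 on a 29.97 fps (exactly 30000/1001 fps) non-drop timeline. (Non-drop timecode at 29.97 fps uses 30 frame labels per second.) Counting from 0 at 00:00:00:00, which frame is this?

Total seconds to the label: (3 × 3600 + 2 × 60 + 42) = 10962.
Frame index = 10962 × 30 + 4 = 328864.

frame 328864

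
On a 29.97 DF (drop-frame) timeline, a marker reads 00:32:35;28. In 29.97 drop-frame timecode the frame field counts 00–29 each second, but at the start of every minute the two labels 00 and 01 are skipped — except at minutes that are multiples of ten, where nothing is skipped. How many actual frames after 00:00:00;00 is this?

58620

As if non-drop at 30 labels/s: (0 × 3600 + 32 × 60 + 35) × 30 + 28 = 58678.
Minute boundaries passed: 32; those not divisible by 10: 32 − 3 = 29; dropped labels = 2 × 29 = 58.
Actual frame index = 58678 − 58 = 58620.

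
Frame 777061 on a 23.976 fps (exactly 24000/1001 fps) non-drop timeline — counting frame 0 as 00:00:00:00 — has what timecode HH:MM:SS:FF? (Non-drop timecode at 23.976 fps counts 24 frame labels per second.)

08:59:37:13

777061 ÷ 24 = 32377 full seconds, remainder 13 frames.
32377 s = 8 h 59 min 37 s.
Timecode: 08:59:37:13.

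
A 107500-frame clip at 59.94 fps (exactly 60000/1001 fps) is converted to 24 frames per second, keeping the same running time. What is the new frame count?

Target frames = source frames × (target rate / source rate) = 107500 × (24)/(60000/1001) = 107500 × 1001/2500 = 43043.

43043 frames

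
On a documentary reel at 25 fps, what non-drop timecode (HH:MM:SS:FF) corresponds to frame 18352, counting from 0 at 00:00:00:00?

00:12:14:02

18352 ÷ 25 = 734 full seconds, remainder 2 frames.
734 s = 0 h 12 min 14 s.
Timecode: 00:12:14:02.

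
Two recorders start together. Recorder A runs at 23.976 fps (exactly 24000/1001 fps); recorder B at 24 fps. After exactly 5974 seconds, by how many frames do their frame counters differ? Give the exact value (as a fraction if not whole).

A emits 24000/1001 × 5974 = 143376000/1001 frames; B emits 24 × 5974 = 143376.
Difference = 143376/1001 frames (≈ 143.2328); B is ahead of A.

143376/1001 frames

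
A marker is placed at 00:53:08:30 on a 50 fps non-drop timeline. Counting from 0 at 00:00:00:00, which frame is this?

159430

Total seconds to the label: (0 × 3600 + 53 × 60 + 8) = 3188.
Frame index = 3188 × 50 + 30 = 159430.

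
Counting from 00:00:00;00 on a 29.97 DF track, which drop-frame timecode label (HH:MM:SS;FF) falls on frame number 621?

Ten DF minutes hold 17982 frames, so frame 621 lies in block 0 (frames 0–17981) with 621 frames into that block.
The block's first minute is 1800 frames and the rest 1798 each; 621 frames reaches minute 0, so 0 × 18 + 0 × 2 = 0 labels have been skipped so far.
Adding those back, label number 621 + 0 = 621 at 30 labels/s is 20 s + 21 f = 0 h 0 min 20 s frame 21, i.e. 00:00:20;21.

00:00:20;21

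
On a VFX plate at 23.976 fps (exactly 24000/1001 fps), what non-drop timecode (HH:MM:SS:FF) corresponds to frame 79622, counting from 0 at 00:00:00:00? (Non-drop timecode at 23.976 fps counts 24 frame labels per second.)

00:55:17:14

79622 ÷ 24 = 3317 full seconds, remainder 14 frames.
3317 s = 0 h 55 min 17 s.
Timecode: 00:55:17:14.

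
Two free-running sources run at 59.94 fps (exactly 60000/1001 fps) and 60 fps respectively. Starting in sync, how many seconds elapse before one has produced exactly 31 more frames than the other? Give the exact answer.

31031/60 seconds

The gap grows by |60 − 60000/1001| = 60/1001 frames per second.
Time for a 31-frame gap: 31 ÷ (60/1001) = 31031/60 s.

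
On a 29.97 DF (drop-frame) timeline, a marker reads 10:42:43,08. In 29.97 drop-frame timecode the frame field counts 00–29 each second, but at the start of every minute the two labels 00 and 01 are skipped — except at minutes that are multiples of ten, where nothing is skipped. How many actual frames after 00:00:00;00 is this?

1155742

Complete 10-minute blocks: 64, each 17982 frames → 1150848.
Remaining 2 whole minutes in the current block: 1800 + 1 × 1798 = 3598 frames.
Within the current minute: 43 × 30 + 8 − 2 = 1296 (labels ;00/;01 skipped at this minute). Total = 1150848 + 3598 + 1296 = 1155742.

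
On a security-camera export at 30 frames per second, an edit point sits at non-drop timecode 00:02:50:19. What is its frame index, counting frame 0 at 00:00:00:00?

Total seconds to the label: (0 × 3600 + 2 × 60 + 50) = 170.
Frame index = 170 × 30 + 19 = 5119.

frame 5119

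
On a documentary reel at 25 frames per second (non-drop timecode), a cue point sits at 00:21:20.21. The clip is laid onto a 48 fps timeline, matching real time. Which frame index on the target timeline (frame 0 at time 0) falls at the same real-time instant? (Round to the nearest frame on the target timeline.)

frame 61480

Source frame index: (0×3600 + 21×60 + 20) × 25 + 21 = 32021.
Real time: 32021 / (25) = 32021/25 s.
Target frame: (32021/25) × (48) = 1537008/25 ≈ 61480.320 → 61480.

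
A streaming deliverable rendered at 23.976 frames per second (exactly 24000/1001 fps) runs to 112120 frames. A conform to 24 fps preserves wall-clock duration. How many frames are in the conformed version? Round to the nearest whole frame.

112232 frames

Frames at target rate = 112120 × (24) / (24000/1001) = 2805803/25 ≈ 112232.120.
Nearest whole frame: 112232.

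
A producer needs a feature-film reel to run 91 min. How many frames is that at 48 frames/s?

91 min = 5460 s.
Frames = 5460 × 48 = 262080.

262080 frames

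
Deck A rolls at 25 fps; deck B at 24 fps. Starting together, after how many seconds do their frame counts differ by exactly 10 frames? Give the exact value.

The gap grows by |24 − 25| = 1 frame per second.
Time for a 10-frame gap: 10 ÷ (1) = 10 s.

10 seconds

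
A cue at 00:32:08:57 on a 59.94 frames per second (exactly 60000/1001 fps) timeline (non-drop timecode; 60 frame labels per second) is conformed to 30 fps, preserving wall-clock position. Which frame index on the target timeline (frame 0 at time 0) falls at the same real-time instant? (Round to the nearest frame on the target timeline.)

Source frame index: (0×3600 + 32×60 + 8) × 60 + 57 = 115737.
Real time: 115737 / (60000/1001) = 38617579/20000 s.
Target frame: (38617579/20000) × (30) = 115852737/2000 ≈ 57926.368 → 57926.

frame 57926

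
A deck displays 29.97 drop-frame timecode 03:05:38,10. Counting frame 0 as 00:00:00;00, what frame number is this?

As if non-drop at 30 labels/s: (3 × 3600 + 5 × 60 + 38) × 30 + 10 = 334150.
Minute boundaries passed: 185; those not divisible by 10: 185 − 18 = 167; dropped labels = 2 × 167 = 334.
Actual frame index = 334150 − 334 = 333816.

333816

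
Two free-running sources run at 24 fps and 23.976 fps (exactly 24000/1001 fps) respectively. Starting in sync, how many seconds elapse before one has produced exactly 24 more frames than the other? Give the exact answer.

1001 seconds

The gap grows by |24000/1001 − 24| = 24/1001 frames per second.
Time for a 24-frame gap: 24 ÷ (24/1001) = 1001 s.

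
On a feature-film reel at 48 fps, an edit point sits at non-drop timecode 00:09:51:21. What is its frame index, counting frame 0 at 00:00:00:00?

Total seconds to the label: (0 × 3600 + 9 × 60 + 51) = 591.
Frame index = 591 × 48 + 21 = 28389.

28389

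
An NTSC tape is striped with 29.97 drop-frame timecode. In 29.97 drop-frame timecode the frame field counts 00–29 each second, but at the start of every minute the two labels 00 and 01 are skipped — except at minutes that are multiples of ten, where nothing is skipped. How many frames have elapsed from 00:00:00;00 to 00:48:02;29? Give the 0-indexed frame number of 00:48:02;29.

Complete 10-minute blocks: 4, each 17982 frames → 71928.
Remaining 8 whole minutes in the current block: 1800 + 7 × 1798 = 14386 frames.
Within the current minute: 2 × 30 + 29 − 2 = 87 (labels ;00/;01 skipped at this minute). Total = 71928 + 14386 + 87 = 86401.

86401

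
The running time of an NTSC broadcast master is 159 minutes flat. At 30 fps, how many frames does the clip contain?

159 min = 9540 s.
Frames = 9540 × 30 = 286200.

286200 frames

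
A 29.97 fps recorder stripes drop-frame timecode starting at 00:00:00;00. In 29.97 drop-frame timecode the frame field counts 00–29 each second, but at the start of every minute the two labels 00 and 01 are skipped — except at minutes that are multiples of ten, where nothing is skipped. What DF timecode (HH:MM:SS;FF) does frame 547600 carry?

05:04:31;18

Each 10-minute DF block holds 10 × 60 × 30 − 9 × 2 = 17982 frames. 547600 ÷ 17982 → 30 full blocks, remainder 8140.
Within the partial block the first minute is 1800 frames and each further minute 1798, so 4 further minute boundaries passed. Total skipped labels = 18 × 30 + 2 × 4 = 548.
Non-drop label index = 547600 + 548 = 548148; at 30 labels/s that is 05:04:31:18, i.e. DF 05:04:31;18.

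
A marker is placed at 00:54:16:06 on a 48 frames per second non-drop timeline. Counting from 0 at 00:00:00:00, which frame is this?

Total seconds to the label: (0 × 3600 + 54 × 60 + 16) = 3256.
Frame index = 3256 × 48 + 6 = 156294.

frame 156294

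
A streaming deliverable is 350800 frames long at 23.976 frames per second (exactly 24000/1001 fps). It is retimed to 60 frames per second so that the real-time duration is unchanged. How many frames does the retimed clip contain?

877877 frames

Target frames = source frames × (target rate / source rate) = 350800 × (60)/(24000/1001) = 350800 × 1001/400 = 877877.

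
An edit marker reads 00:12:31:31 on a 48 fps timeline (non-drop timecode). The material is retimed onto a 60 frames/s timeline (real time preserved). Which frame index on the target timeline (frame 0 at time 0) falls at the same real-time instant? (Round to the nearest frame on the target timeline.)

Source frame index: (0×3600 + 12×60 + 31) × 48 + 31 = 36079.
Real time: 36079 / (48) = 36079/48 s.
Target frame: (36079/48) × (60) = 180395/4 ≈ 45098.750 → 45099.

frame 45099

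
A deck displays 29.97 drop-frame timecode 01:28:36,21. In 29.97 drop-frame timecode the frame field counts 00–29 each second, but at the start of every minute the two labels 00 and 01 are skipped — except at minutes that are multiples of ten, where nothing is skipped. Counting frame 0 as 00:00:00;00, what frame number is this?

As if non-drop at 30 labels/s: (1 × 3600 + 28 × 60 + 36) × 30 + 21 = 159501.
Minute boundaries passed: 88; those not divisible by 10: 88 − 8 = 80; dropped labels = 2 × 80 = 160.
Actual frame index = 159501 − 160 = 159341.

159341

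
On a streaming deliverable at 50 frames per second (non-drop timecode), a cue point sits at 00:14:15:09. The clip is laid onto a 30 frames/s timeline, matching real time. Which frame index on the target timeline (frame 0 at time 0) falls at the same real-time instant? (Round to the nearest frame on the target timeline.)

frame 25655

Source frame index: (0×3600 + 14×60 + 15) × 50 + 9 = 42759.
Real time: 42759 / (50) = 42759/50 s.
Target frame: (42759/50) × (30) = 128277/5 ≈ 25655.400 → 25655.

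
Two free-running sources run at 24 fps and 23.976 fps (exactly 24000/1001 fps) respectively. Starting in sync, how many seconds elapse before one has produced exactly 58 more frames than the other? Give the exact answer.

29029/12 seconds

The gap grows by |24000/1001 − 24| = 24/1001 frames per second.
Time for a 58-frame gap: 58 ÷ (24/1001) = 29029/12 s.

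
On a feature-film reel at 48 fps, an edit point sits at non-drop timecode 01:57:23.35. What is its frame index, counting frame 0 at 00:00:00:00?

Total seconds to the label: (1 × 3600 + 57 × 60 + 23) = 7043.
Frame index = 7043 × 48 + 35 = 338099.

338099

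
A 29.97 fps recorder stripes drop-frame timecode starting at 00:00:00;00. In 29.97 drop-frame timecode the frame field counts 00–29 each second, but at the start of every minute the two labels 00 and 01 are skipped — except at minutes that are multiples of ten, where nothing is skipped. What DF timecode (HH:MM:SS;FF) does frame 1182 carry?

00:00:39;12

Each 10-minute DF block holds 10 × 60 × 30 − 9 × 2 = 17982 frames. 1182 ÷ 17982 → 0 full blocks, remainder 1182.
Within the partial block the first minute is 1800 frames and each further minute 1798, so 0 further minute boundaries passed. Total skipped labels = 18 × 0 + 2 × 0 = 0.
Non-drop label index = 1182 + 0 = 1182; at 30 labels/s that is 00:00:39:12, i.e. DF 00:00:39;12.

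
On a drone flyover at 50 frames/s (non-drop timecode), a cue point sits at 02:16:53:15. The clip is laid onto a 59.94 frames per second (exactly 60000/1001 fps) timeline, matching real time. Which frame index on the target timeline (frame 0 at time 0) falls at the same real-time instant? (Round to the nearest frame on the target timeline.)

Source frame index: (2×3600 + 16×60 + 53) × 50 + 15 = 410665.
Real time: 410665 / (50) = 82133/10 s.
Target frame: (82133/10) × (60000/1001) = 492798000/1001 ≈ 492305.694 → 492306.

frame 492306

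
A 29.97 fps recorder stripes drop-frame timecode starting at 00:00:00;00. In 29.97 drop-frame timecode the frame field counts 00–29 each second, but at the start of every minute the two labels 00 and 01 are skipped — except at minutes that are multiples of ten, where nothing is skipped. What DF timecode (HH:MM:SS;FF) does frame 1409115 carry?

Ten DF minutes hold 17982 frames, so frame 1409115 lies in block 78 (frames 1402596–1420577) with 6519 frames into that block.
The block's first minute is 1800 frames and the rest 1798 each; 6519 frames reaches minute 3, so 78 × 18 + 3 × 2 = 1410 labels have been skipped so far.
Adding those back, label number 1409115 + 1410 = 1410525 at 30 labels/s is 47017 s + 15 f = 13 h 3 min 37 s frame 15, i.e. 13:03:37;15.

13:03:37;15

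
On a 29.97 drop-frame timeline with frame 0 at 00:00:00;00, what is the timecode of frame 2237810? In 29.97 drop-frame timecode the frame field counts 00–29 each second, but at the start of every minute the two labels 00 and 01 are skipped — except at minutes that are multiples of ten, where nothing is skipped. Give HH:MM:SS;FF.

20:44:28;10

Ten DF minutes hold 17982 frames, so frame 2237810 lies in block 124 (frames 2229768–2247749) with 8042 frames into that block.
The block's first minute is 1800 frames and the rest 1798 each; 8042 frames reaches minute 4, so 124 × 18 + 4 × 2 = 2240 labels have been skipped so far.
Adding those back, label number 2237810 + 2240 = 2240050 at 30 labels/s is 74668 s + 10 f = 20 h 44 min 28 s frame 10, i.e. 20:44:28;10.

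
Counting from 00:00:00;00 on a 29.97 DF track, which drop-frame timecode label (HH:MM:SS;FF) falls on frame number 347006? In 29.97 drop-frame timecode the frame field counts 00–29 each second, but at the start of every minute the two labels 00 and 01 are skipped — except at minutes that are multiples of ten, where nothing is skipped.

03:12:58;12

Ten DF minutes hold 17982 frames, so frame 347006 lies in block 19 (frames 341658–359639) with 5348 frames into that block.
The block's first minute is 1800 frames and the rest 1798 each; 5348 frames reaches minute 2, so 19 × 18 + 2 × 2 = 346 labels have been skipped so far.
Adding those back, label number 347006 + 346 = 347352 at 30 labels/s is 11578 s + 12 f = 3 h 12 min 58 s frame 12, i.e. 03:12:58;12.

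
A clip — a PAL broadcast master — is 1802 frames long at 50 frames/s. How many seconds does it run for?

Running time = 1802 / (50) = 36.04 s.

36.04 seconds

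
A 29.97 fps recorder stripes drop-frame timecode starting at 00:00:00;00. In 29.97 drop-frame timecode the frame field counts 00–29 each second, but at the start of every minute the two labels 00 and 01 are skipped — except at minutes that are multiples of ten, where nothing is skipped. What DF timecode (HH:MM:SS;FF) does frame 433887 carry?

Each 10-minute DF block holds 10 × 60 × 30 − 9 × 2 = 17982 frames. 433887 ÷ 17982 → 24 full blocks, remainder 2319.
Within the partial block the first minute is 1800 frames and each further minute 1798, so 1 further minute boundary passed. Total skipped labels = 18 × 24 + 2 × 1 = 434.
Non-drop label index = 433887 + 434 = 434321; at 30 labels/s that is 04:01:17:11, i.e. DF 04:01:17;11.

04:01:17;11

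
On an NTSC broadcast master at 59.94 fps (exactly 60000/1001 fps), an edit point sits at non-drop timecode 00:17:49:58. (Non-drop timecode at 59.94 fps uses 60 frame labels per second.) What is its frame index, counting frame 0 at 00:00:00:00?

frame 64198

Total seconds to the label: (0 × 3600 + 17 × 60 + 49) = 1069.
Frame index = 1069 × 60 + 58 = 64198.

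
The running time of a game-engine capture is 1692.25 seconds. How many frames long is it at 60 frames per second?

Frames = 1692.25 × 60 = 101535.

101535 frames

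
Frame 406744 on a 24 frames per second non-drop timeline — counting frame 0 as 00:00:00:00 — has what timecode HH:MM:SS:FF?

04:42:27:16

406744 ÷ 24 = 16947 full seconds, remainder 16 frames.
16947 s = 4 h 42 min 27 s.
Timecode: 04:42:27:16.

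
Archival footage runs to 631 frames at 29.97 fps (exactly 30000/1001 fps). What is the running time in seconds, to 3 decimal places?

Running time = 631 × 1001/30000 = 631631/30000 s ≈ 21.054 s.

21.054 seconds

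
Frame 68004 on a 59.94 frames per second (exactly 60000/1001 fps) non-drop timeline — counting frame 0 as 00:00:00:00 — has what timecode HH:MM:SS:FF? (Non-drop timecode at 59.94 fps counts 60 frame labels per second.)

68004 ÷ 60 = 1133 full seconds, remainder 24 frames.
1133 s = 0 h 18 min 53 s.
Timecode: 00:18:53:24.

00:18:53:24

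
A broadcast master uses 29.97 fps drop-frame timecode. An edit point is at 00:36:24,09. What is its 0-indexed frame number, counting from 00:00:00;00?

65463

Complete 10-minute blocks: 3, each 17982 frames → 53946.
Remaining 6 whole minutes in the current block: 1800 + 5 × 1798 = 10790 frames.
Within the current minute: 24 × 30 + 9 − 2 = 727 (labels ;00/;01 skipped at this minute). Total = 53946 + 10790 + 727 = 65463.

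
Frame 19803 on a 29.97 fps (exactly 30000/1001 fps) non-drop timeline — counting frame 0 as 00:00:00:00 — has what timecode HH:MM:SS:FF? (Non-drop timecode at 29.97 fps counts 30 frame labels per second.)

00:11:00:03

19803 ÷ 30 = 660 full seconds, remainder 3 frames.
660 s = 0 h 11 min 0 s.
Timecode: 00:11:00:03.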